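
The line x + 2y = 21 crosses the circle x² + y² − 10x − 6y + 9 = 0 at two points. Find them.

(5, 8) and (9, 6)

From the line, y = (21 − x)/2. Substituting:
5x² − 70x + 225 = 0  ⟹  x² − 14x + 45 = 0
x = 9 or x = 5, giving (9, 6) and (5, 8).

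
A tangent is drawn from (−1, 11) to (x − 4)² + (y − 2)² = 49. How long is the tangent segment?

√57

Centre (4, 2), r² = 49. |PO|² = (−5)² + (9)² = 106.
By the tangent–radius right angle, tangent length = √(|PO|² − r²) = √57.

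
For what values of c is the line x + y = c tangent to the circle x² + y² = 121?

The line touches the circle iff its distance from (0, 0) is 11:
|1·0 + 1·0 − c| / √2 = 11
|c| = 11√2.

c = ±11√2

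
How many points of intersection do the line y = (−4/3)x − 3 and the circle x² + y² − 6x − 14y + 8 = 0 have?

0

d² = (4·3 + 3·7 − (−9))²/25 = 1764/25; r² = 50.
Since d² > r², the line lies outside the circle.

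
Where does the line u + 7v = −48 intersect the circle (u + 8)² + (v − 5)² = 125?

(−13, −5) and (−6, −6)

Express v = (−48 − u)/7 and substitute into the circle:
50u² + 950u + 3900 = 0  ⟹  u² + 19u + 78 = 0
u = −6 or u = −13, giving (−6, −6) and (−13, −5).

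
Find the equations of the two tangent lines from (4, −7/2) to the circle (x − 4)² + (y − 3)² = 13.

3x − 2y = 19 and 3x + 2y = 5

A line y − (−7/2) = m(x − (4)) is tangent when its distance from (4, 3) is √13:
[m·(0) − (13/2)]² = 13(m² + 1)
4m² − 9 = 0, so m = 3/2 or m = −3/2.
With m = 3/2: 3x − 2y = 19. With m = −3/2: 3x + 2y = 5.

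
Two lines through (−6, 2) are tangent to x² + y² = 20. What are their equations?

2x + y = −10 and x − 2y = −10

A line y − (2) = m(x − (−6)) is tangent when its distance from (0, 0) is 2√5:
[m·(6) − (−2)]² = 20(m² + 1)
2m² + 3m − 2 = 0, so m = −2 or m = 1/2.
Through (−6, 2) these give 2x + y = −10 and x − 2y = −10.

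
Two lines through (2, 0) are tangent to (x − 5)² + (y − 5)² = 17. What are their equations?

4x + y = 8 and x − 4y = 2

A line y − (0) = m(x − (2)) is tangent when its distance from (5, 5) is √17:
(3m − (5))² = 17(m² + 1)
4m² + 15m − 4 = 0, so m = −4 or m = 1/4.
Through (2, 0) these give 4x + y = 8 and x − 4y = 2.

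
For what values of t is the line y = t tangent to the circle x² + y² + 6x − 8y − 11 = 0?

t = −2 or t = 10

Tangency holds when the distance from the centre (−3, 4) to the line equals the radius 6:
|0·(−3) + 1·4 − t| / √1 = 6
|t − (4)| = 6, so t = 10 or t = −2.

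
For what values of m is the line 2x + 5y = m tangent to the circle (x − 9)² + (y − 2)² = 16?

m = 28 ± 4√29

Tangency holds when the distance from the centre (9, 2) to the line equals the radius 4:
|2·9 + 5·2 − m| / √29 = 4
|m − (28)| = 4√29.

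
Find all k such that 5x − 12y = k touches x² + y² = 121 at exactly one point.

k = −143 or k = 143

Tangency holds when the distance from the centre (0, 0) to the line equals the radius 11:
|5·0 − 12·0 − k| / √169 = 11
|k| = 11·13, so k = 143 or k = −143.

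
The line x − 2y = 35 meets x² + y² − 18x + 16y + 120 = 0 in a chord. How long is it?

2√5

The distance from (9, −8) to the line is 10/√5, and r² = 25.
Chord = 2√(r² − d²) = 2·√(5) = 2√5.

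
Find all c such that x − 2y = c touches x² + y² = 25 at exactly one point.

For a tangent, require d(centre, line) = r = 5.
|1·0 − 2·0 − c| / √5 = 5
|c| = 5√5.

c = ±5√5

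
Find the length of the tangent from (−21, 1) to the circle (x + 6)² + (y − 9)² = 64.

15

Centre (−6, 9), r² = 64. |PO|² = (−15)² + (−8)² = 289.
Power of the point: PT² = |PO|² − r² = 225, so PT = 15.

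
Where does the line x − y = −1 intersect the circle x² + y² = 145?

(−9, −8) and (8, 9)

Express y = x + 1 and substitute into the circle:
2x² + 2x − 144 = 0  ⟹  x² + x − 72 = 0
x = 8 or x = −9, giving (8, 9) and (−9, −8).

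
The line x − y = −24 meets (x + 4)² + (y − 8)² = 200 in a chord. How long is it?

The distance from (−4, 8) to the line is 12/√2, and r² = 200.
Half the chord is √(r² − d²) = √(128), so the full chord is 16√2.

16√2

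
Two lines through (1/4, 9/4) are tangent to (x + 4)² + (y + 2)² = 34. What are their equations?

5x + 3y = 8 and 3x + 5y = 12

Let a tangent through (1/4, 9/4) have slope m. Its distance from (−4, −2) must equal √34:
(−17/4m − (−17/4))² = 34(m² + 1)
15m² + 34m + 15 = 0, so m = −5/3 or m = −3/5.
With m = −5/3: 5x + 3y = 8. With m = −3/5: 3x + 5y = 12.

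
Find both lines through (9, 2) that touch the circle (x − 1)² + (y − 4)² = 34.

3x − 5y = 17 and 5x + 3y = 51

Write the tangent as mx − y + (2 − m·(9)) = 0 and set its distance from the centre to √34:
(−8m − (2))² = 34(m² + 1)
15m² + 16m − 15 = 0, so m = 3/5 or m = −5/3.
Through (9, 2) these give 3x − 5y = 17 and 5x + 3y = 51.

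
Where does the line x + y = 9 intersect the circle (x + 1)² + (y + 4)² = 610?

From the line, y = −x + 9. Substituting:
2x² − 24x − 440 = 0  ⟹  x² − 12x − 220 = 0
x = 22 or x = −10, giving (22, −13) and (−10, 19).

(−10, 19) and (22, −13)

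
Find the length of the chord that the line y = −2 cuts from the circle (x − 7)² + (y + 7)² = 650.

Express y = −2 and substitute into the circle:
x² − 14x − 576 = 0
x = 32 or x = −18, giving (32, −2) and (−18, −2).
|(32, −2) − (−18, −2)| = √((50)² + (0)²) = 50.

50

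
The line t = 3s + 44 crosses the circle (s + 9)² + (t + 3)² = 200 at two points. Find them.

From the line, t = 3s + 44. Substituting:
10s² + 300s + 2090 = 0  ⟹  s² + 30s + 209 = 0
s = −11 or s = −19, giving (−11, 11) and (−19, −13).

(−19, −13) and (−11, 11)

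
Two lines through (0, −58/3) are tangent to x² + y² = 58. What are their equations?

A line y − (−58/3) = m(x − (0)) is tangent when its distance from (0, 0) is √58:
(0m − (58/3))² = 58(m² + 1)
9m² − 49 = 0, so m = −7/3 or m = 7/3.
Through (0, −58/3) these give 7x + 3y = −58 and 7x − 3y = 58.

7x + 3y = −58 and 7x − 3y = 58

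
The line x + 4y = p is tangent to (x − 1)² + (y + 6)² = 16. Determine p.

p = −23 ± 4√17

The line touches the circle iff its distance from (1, −6) is 4:
|1·1 + 4·(−6) − p| / √17 = 4
|p − (−23)| = 4√17.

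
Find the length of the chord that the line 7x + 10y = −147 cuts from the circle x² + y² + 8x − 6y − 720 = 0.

4√149

Express y = (−147 − 7x)/10 and substitute into the circle:
149x² + 3278x − 41571 = 0  ⟹  x² + 22x − 279 = 0
x = 9 or x = −31, giving (9, −21) and (−31, 7).
|(9, −21) − (−31, 7)| = √((40)² + (−28)²) = 4√149.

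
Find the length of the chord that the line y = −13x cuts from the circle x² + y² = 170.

2√170

Express y = −13x and substitute into the circle:
170x² − 170 = 0  ⟹  x² − 1 = 0
x = 1 or x = −1, giving (1, −13) and (−1, 13).
Chord length = distance between (1, −13) and (−1, 13) = √680 = 2√170.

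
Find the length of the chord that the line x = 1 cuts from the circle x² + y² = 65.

16

The line gives x = 1. Substituting into the circle:
y² − 64 = 0
y = 8 or y = −8, giving (1, 8) and (1, −8).
Chord length = distance between (1, 8) and (1, −8) = √256 = 16.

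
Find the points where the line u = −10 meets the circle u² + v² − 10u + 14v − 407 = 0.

(−10, −23) and (−10, 9)

The line gives u = −10. Substituting into the circle:
v² + 14v − 207 = 0
v = 9 or v = −23, giving (−10, 9) and (−10, −23).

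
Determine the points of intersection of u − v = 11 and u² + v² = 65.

(4, −7) and (7, −4)

From the line, v = u − 11. Substituting:
2u² − 22u + 56 = 0  ⟹  u² − 11u + 28 = 0
u = 7 or u = 4, giving (7, −4) and (4, −7).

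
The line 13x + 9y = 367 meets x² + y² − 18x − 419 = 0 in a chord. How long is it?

Express y = (367 − 13x)/9 and substitute into the circle:
250x² − 11000x + 100750 = 0  ⟹  x² − 44x + 403 = 0
x = 31 or x = 13, giving (31, −4) and (13, 22).
Chord length = distance between (31, −4) and (13, 22) = √1000 = 10√10.

10√10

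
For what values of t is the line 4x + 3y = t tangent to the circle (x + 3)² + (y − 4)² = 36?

Tangency holds when the distance from the centre (−3, 4) to the line equals the radius 6:
|4·(−3) + 3·4 − t| / √25 = 6
|t| = 6·5, so t = 30 or t = −30.

t = −30 or t = 30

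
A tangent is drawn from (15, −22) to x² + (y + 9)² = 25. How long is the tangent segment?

With centre O = (0, −9), |OP|² = 394 and r² = 25.
The tangent meets the radius at right angles, so tangent² = |PO|² − r² = 394 − 25 = 369.

3√41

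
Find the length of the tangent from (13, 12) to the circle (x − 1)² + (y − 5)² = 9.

2√46

With centre O = (1, 5), |OP|² = 193 and r² = 9.
Power of the point: PT² = |PO|² − r² = 184, so PT = 2√46.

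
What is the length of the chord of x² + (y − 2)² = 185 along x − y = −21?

Centre (0, 2), r² = 185. Perpendicular distance d from centre to line = |19| / √2 = 19/√2.
Half the chord is √(r² − d²) = √(9/2), so the full chord is 3√2.

3√2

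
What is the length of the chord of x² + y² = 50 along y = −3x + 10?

The distance from (0, 0) to the line is 10/√10, and r² = 50.
Half the chord is √(r² − d²) = √(40), so the full chord is 4√10.

4√10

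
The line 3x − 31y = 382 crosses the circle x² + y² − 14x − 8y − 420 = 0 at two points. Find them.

Substitute y = (−382 + 3x)/31:
970x² − 16490x − 162960 = 0  ⟹  x² − 17x − 168 = 0
x = 24 or x = −7, giving (24, −10) and (−7, −13).

(−7, −13) and (24, −10)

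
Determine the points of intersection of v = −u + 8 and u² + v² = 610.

(−13, 21) and (21, −13)

From the line, v = −u + 8. Substituting:
2u² − 16u − 546 = 0  ⟹  u² − 8u − 273 = 0
u = 21 or u = −13, giving (21, −13) and (−13, 21).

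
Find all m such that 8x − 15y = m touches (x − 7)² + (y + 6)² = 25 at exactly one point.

Tangency holds when the distance from the centre (7, −6) to the line equals the radius 5:
|8·7 − 15·(−6) − m| / √289 = 5
|m − (146)| = 5·17, so m = 231 or m = 61.

m = 61 or m = 231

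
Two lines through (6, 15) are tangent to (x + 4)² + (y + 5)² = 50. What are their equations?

A line y − (15) = m(x − (6)) is tangent when its distance from (−4, −5) is 5√2:
[m·(−10) − (−20)]² = 50(m² + 1)
m² − 8m + 7 = 0, so m = 7 or m = 1.
Through (6, 15) these give 7x − y = 27 and x − y = −9.

7x − y = 27 and x − y = −9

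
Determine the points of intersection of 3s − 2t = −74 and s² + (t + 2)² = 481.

(−20, 7) and (−16, 13)

From the line, t = (74 + 3s)/2. Substituting:
13s² + 468s + 4160 = 0  ⟹  s² + 36s + 320 = 0
s = −16 or s = −20, giving (−16, 13) and (−20, 7).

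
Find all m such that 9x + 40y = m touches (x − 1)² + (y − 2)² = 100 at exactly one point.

m = −321 or m = 499

Tangency holds when the distance from the centre (1, 2) to the line equals the radius 10:
|9·1 + 40·2 − m| / √1681 = 10
|m − (89)| = 10·41, so m = 499 or m = −321.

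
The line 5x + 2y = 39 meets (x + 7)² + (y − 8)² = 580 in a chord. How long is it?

8√29

Centre (−7, 8), r² = 580. Perpendicular distance d from centre to line = |−58| / √29 = 58/√29.
Chord = 2√(r² − d²) = 2·√(464) = 8√29.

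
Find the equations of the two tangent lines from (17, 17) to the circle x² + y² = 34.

3x − 5y = −34 and 5x − 3y = 34

A line y − (17) = m(x − (17)) is tangent when its distance from (0, 0) is √34:
[m·(−17) − (−17)]² = 34(m² + 1)
15m² − 34m + 15 = 0, so m = 3/5 or m = 5/3.
Through (17, 17) these give 3x − 5y = −34 and 5x − 3y = 34.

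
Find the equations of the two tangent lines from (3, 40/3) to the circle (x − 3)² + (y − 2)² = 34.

5x − 3y = −25 and 5x + 3y = 55

Write the tangent as mx − y + (40/3 − m·(3)) = 0 and set its distance from the centre to √34:
(0m − (−34/3))² = 34(m² + 1)
9m² − 25 = 0, so m = 5/3 or m = −5/3.
Through (3, 40/3) these give 5x − 3y = −25 and 5x + 3y = 55.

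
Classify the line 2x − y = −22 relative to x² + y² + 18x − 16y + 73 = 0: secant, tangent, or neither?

Substituting the line into the circle gives 5x² + 74x + 205 = 0.
Discriminant = (74)² − 4·5·(205) = 1376 > 0.
Two real roots: the line is a secant.

secant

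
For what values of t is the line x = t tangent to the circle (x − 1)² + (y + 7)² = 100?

For a tangent, require d(centre, line) = r = 10.
|1·1 + 0·(−7) − t| / √1 = 10
|t − (1)| = 10, so t = 11 or t = −9.

t = −9 or t = 11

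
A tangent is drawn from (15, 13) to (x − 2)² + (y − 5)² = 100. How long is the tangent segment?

√133

The centre is (2, 5) and r = 10. The square of the distance from P to the centre is 169 + 64 = 233.
Power of the point: PT² = |PO|² − r² = 133, so PT = √133.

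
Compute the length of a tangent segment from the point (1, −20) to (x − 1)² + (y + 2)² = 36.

With centre O = (1, −2), |OP|² = 324 and r² = 36.
By the tangent–radius right angle, tangent length = √(|PO|² − r²) = √288 = 12√2.

12√2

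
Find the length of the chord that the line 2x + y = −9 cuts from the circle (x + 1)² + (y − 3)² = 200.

Centre (−1, 3), r² = 200. Perpendicular distance d from centre to line = |10| / √5 = 10/√5.
Half the chord is √(r² − d²) = √(180), so the full chord is 12√5.

12√5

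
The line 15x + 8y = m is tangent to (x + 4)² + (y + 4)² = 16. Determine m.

The line touches the circle iff its distance from (−4, −4) is 4:
|15·(−4) + 8·(−4) − m| / √289 = 4
|m − (−92)| = 4·17, so m = −24 or m = −160.

m = −160 or m = −24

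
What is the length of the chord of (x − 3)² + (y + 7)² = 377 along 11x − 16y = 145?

Centre (3, −7), r² = 377. Perpendicular distance d from centre to line = |0| / √377 = 0/√377.
Chord = 2√(r² − d²) = 2·√(377) = 2√377.

2√377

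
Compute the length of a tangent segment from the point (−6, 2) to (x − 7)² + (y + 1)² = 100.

√78

With centre O = (7, −1), |OP|² = 178 and r² = 100.
By the tangent–radius right angle, tangent length = √(|PO|² − r²) = √78.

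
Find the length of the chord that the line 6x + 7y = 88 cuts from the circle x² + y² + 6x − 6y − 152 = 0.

The distance from (−3, 3) to the line is 85/√85, and r² = 170.
Half the chord is √(r² − d²) = √(85), so the full chord is 2√85.

2√85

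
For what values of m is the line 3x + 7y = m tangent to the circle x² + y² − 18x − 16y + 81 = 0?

The line touches the circle iff its distance from (9, 8) is 8:
|3·9 + 7·8 − m| / √58 = 8
|m − (83)| = 8√58.

m = 83 ± 8√58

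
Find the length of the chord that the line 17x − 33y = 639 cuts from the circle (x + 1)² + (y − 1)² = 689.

From the line, y = (−639 + 17x)/33. Substituting:
1378x² − 20670x − 297648 = 0  ⟹  x² − 15x − 216 = 0
x = 24 or x = −9, giving (24, −7) and (−9, −24).
Chord length = distance between (24, −7) and (−9, −24) = √1378 = √1378.

√1378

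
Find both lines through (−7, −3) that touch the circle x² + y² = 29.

Let a tangent through (−7, −3) have slope m. Its distance from (0, 0) must equal √29:
(7m − (3))² = 29(m² + 1)
10m² − 21m − 10 = 0, so m = 5/2 or m = −2/5.
With m = 5/2: 5x − 2y = −29. With m = −2/5: 2x + 5y = −29.

5x − 2y = −29 and 2x + 5y = −29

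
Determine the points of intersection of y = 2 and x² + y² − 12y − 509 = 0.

Substitute y = 2:
x² − 529 = 0
x = 23 or x = −23, giving (23, 2) and (−23, 2).

(−23, 2) and (23, 2)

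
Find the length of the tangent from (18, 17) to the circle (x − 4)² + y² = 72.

With centre O = (4, 0), |OP|² = 485 and r² = 72.
Power of the point: PT² = |PO|² − r² = 413, so PT = √413.

√413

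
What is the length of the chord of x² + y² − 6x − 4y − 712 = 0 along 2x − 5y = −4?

From the line, y = (4 + 2x)/5. Substituting:
29x² − 174x − 17864 = 0  ⟹  x² − 6x − 616 = 0
x = 28 or x = −22, giving (28, 12) and (−22, −8).
|(28, 12) − (−22, −8)| = √((50)² + (20)²) = 10√29.

10√29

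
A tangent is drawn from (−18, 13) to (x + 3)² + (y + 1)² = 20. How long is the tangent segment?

√401

The centre is (−3, −1) and r = 2√5. The square of the distance from P to the centre is 225 + 196 = 421.
The tangent meets the radius at right angles, so tangent² = |PO|² − r² = 421 − 20 = 401.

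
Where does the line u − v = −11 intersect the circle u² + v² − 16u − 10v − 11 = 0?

(0, 11) and (2, 13)

Express v = u + 11 and substitute into the circle:
2u² − 4u = 0  ⟹  u² − 2u = 0
u = 2 or u = 0, giving (2, 13) and (0, 11).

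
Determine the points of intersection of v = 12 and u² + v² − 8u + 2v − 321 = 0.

(−9, 12) and (17, 12)

Substitute v = 12:
u² − 8u − 153 = 0
u = 17 or u = −9, giving (17, 12) and (−9, 12).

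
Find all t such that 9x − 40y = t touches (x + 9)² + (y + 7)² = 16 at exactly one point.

The line touches the circle iff its distance from (−9, −7) is 4:
|9·(−9) − 40·(−7) − t| / √1681 = 4
|t − (199)| = 4·41, so t = 363 or t = 35.

t = 35 or t = 363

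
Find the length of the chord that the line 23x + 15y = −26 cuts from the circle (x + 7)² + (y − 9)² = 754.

Express y = (−26 − 23x)/15 and substitute into the circle:
754x² + 10556x − 132704 = 0  ⟹  x² + 14x − 176 = 0
x = 8 or x = −22, giving (8, −14) and (−22, 32).
Chord length = distance between (8, −14) and (−22, 32) = √3016 = 2√754.

2√754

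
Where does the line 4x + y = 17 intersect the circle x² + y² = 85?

From the line, y = −4x + 17. Substituting:
17x² − 136x + 204 = 0  ⟹  x² − 8x + 12 = 0
x = 6 or x = 2, giving (6, −7) and (2, 9).

(2, 9) and (6, −7)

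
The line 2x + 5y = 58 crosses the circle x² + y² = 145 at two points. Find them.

(−1, 12) and (9, 8)

Express y = (58 − 2x)/5 and substitute into the circle:
29x² − 232x − 261 = 0  ⟹  x² − 8x − 9 = 0
x = 9 or x = −1, giving (9, 8) and (−1, 12).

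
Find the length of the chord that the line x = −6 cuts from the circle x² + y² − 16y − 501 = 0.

46

The distance from (0, 8) to the line is 6, and r² = 565.
Half the chord is √(r² − d²) = √(529), so the full chord is 46.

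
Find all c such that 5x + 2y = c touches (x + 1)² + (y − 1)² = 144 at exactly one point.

The line touches the circle iff its distance from (−1, 1) is 12:
|5·(−1) + 2·1 − c| / √29 = 12
|c − (−3)| = 12√29.

c = −3 ± 12√29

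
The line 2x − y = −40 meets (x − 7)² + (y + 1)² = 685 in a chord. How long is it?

From the line, y = 2x + 40. Substituting:
5x² + 150x + 1045 = 0  ⟹  x² + 30x + 209 = 0
x = −11 or x = −19, giving (−11, 18) and (−19, 2).
Chord length = distance between (−11, 18) and (−19, 2) = √320 = 8√5.

8√5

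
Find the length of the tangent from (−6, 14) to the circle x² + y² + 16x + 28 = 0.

Centre (−8, 0), r² = 36. |PO|² = (2)² + (14)² = 200.
Power of the point: PT² = |PO|² − r² = 164, so PT = 2√41.

2√41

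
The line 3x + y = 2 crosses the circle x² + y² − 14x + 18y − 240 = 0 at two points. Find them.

Substitute y = −3x + 2:
10x² − 80x − 200 = 0  ⟹  x² − 8x − 20 = 0
x = 10 or x = −2, giving (10, −28) and (−2, 8).

(−2, 8) and (10, −28)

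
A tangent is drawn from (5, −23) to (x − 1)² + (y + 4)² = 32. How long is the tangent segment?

Centre (1, −4), r² = 32. |PO|² = (4)² + (−19)² = 377.
Power of the point: PT² = |PO|² − r² = 345, so PT = √345.

√345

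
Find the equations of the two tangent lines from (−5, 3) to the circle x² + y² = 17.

4x + y = −17 and x − 4y = −17

Write the tangent as mx − y + (3 − m·(−5)) = 0 and set its distance from the centre to √17:
[m·(5) − (−3)]² = 17(m² + 1)
4m² + 15m − 4 = 0, so m = −4 or m = 1/4.
With m = −4: 4x + y = −17. With m = 1/4: x − 4y = −17.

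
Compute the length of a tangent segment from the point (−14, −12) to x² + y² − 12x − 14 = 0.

√494

The centre is (6, 0) and r = 5√2. The square of the distance from P to the centre is 400 + 144 = 544.
By the tangent–radius right angle, tangent length = √(|PO|² − r²) = √494.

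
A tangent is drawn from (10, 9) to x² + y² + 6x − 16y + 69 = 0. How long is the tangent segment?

The centre is (−3, 8) and r = 2. The square of the distance from P to the centre is 169 + 1 = 170.
By the tangent–radius right angle, tangent length = √(|PO|² − r²) = √166.

√166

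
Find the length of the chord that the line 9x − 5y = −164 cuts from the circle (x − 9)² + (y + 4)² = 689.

√106

Centre (9, −4), r² = 689. Perpendicular distance d from centre to line = |265| / √106 = 265/√106.
Half the chord is √(r² − d²) = √(53/2), so the full chord is √106.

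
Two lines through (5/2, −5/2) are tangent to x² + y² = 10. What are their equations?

Write the tangent as mx − y + (−5/2 − m·(5/2)) = 0 and set its distance from the centre to √10:
(−5/2m − (5/2))² = 10(m² + 1)
3m² − 10m + 3 = 0, so m = 3 or m = 1/3.
With m = 3: 3x − y = 10. With m = 1/3: x − 3y = 10.

3x − y = 10 and x − 3y = 10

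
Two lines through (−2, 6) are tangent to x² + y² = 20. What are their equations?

2x − y = −10 and x + 2y = 10

Let a tangent through (−2, 6) have slope m. Its distance from (0, 0) must equal 2√5:
(2m − (−6))² = 20(m² + 1)
2m² − 3m − 2 = 0, so m = 2 or m = −1/2.
With m = 2: 2x − y = −10. With m = −1/2: x + 2y = 10.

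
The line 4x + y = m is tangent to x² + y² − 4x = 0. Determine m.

Tangency holds when the distance from the centre (2, 0) to the line equals the radius 2:
|4·2 + 1·0 − m| / √17 = 2
|m − (8)| = 2√17.

m = 8 ± 2√17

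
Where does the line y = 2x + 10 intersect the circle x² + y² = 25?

(−5, 0) and (−3, 4)

Substitute y = 2x + 10:
5x² + 40x + 75 = 0  ⟹  x² + 8x + 15 = 0
x = −3 or x = −5, giving (−3, 4) and (−5, 0).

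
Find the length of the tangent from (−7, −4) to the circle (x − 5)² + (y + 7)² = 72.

The centre is (5, −7) and r = 6√2. The square of the distance from P to the centre is 144 + 9 = 153.
Power of the point: PT² = |PO|² − r² = 81, so PT = 9.

9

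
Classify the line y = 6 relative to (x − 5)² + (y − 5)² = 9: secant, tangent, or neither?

secant

Substituting the line into the circle gives x² − 10x + 17 = 0.
Discriminant = (−10)² − 4·1·(17) = 32 > 0.
Two real roots: the line is a secant.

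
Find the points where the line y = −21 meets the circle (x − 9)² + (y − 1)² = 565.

From the line, y = −21. Substituting:
x² − 18x = 0
x = 18 or x = 0, giving (18, −21) and (0, −21).

(0, −21) and (18, −21)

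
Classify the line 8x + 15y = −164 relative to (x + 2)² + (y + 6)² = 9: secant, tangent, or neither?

Substituting the line into the circle gives 289x² + 2084x + 4351 = 0.
Δ = 4343056 − 5029756 = −686700.
No real roots: the line does not meet the circle.

neither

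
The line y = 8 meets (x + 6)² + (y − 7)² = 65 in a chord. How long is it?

Substitute y = 8:
x² + 12x − 28 = 0
x = 2 or x = −14, giving (2, 8) and (−14, 8).
Chord length = distance between (2, 8) and (−14, 8) = √256 = 16.

16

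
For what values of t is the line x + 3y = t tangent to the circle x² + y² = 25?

t = ±5√10

The line touches the circle iff its distance from (0, 0) is 5:
|1·0 + 3·0 − t| / √10 = 5
|t| = 5√10.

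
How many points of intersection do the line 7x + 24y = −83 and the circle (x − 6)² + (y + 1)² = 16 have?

d² = (7·6 + 24·(−1) − (−83))²/625 = 10201/625; r² = 16.
Since d² > r², the line lies outside the circle.

0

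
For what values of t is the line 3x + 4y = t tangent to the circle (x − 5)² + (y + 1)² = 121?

For a tangent, require d(centre, line) = r = 11.
|3·5 + 4·(−1) − t| / √25 = 11
|t − (11)| = 11·5, so t = 66 or t = −44.

t = −44 or t = 66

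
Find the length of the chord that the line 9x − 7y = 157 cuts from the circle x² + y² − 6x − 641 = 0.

Express y = (−157 + 9x)/7 and substitute into the circle:
130x² − 3120x − 6760 = 0  ⟹  x² − 24x − 52 = 0
x = 26 or x = −2, giving (26, 11) and (−2, −25).
Chord length = distance between (26, 11) and (−2, −25) = √2080 = 4√130.

4√130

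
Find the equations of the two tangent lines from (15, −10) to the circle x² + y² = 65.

7x + 4y = 65 and x + 8y = −65

Write the tangent as mx − y + (−10 − m·(15)) = 0 and set its distance from the centre to √65:
[m·(−15) − (10)]² = 65(m² + 1)
32m² + 60m + 7 = 0, so m = −7/4 or m = −1/8.
Through (15, −10) these give 7x + 4y = 65 and x + 8y = −65.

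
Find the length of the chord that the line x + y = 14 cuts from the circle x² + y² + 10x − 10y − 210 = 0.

18√2

From the line, y = −x + 14. Substituting:
2x² − 8x − 154 = 0  ⟹  x² − 4x − 77 = 0
x = 11 or x = −7, giving (11, 3) and (−7, 21).
Chord length = distance between (11, 3) and (−7, 21) = √648 = 18√2.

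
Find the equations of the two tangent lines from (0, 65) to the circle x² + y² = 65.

8x + y = 65 and 8x − y = −65

A line y − (65) = m(x − (0)) is tangent when its distance from (0, 0) is √65:
[m·(0) − (−65)]² = 65(m² + 1)
m² − 64 = 0, so m = −8 or m = 8.
Through (0, 65) these give 8x + y = 65 and 8x − y = −65.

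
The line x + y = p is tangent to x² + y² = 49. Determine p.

The line touches the circle iff its distance from (0, 0) is 7:
|1·0 + 1·0 − p| / √2 = 7
|p| = 7√2.

p = ±7√2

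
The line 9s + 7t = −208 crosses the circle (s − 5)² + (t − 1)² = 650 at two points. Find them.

Substitute t = (−208 − 9s)/7:
130s² + 3380s + 15600 = 0  ⟹  s² + 26s + 120 = 0
s = −6 or s = −20, giving (−6, −22) and (−20, −4).

(−20, −4) and (−6, −22)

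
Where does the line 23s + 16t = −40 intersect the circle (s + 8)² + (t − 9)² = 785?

From the line, t = (−40 − 23s)/16. Substituting:
785s² + 12560s − 150720 = 0  ⟹  s² + 16s − 192 = 0
s = 8 or s = −24, giving (8, −14) and (−24, 32).

(−24, 32) and (8, −14)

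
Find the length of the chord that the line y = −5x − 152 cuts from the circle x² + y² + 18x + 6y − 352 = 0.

Substitute y = −5x − 152:
26x² + 1508x + 21840 = 0  ⟹  x² + 58x + 840 = 0
x = −28 or x = −30, giving (−28, −12) and (−30, −2).
|(−28, −12) − (−30, −2)| = √((2)² + (−10)²) = 2√26.

2√26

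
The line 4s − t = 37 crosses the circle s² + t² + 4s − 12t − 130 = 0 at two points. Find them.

Express t = 4s − 37 and substitute into the circle:
17s² − 340s + 1683 = 0  ⟹  s² − 20s + 99 = 0
s = 11 or s = 9, giving (11, 7) and (9, −1).

(9, −1) and (11, 7)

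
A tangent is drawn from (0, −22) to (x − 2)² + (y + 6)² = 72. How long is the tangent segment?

With centre O = (2, −6), |OP|² = 260 and r² = 72.
Power of the point: PT² = |PO|² − r² = 188, so PT = 2√47.

2√47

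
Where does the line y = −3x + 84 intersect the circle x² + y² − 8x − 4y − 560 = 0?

Express y = −3x + 84 and substitute into the circle:
10x² − 500x + 6160 = 0  ⟹  x² − 50x + 616 = 0
x = 28 or x = 22, giving (28, 0) and (22, 18).

(22, 18) and (28, 0)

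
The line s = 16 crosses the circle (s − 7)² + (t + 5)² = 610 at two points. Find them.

(16, −28) and (16, 18)

The line gives s = 16. Substituting into the circle:
t² + 10t − 504 = 0
t = 18 or t = −28, giving (16, 18) and (16, −28).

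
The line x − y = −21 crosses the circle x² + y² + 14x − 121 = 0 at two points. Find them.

(−20, 1) and (−8, 13)

Express y = x + 21 and substitute into the circle:
2x² + 56x + 320 = 0  ⟹  x² + 28x + 160 = 0
x = −8 or x = −20, giving (−8, 13) and (−20, 1).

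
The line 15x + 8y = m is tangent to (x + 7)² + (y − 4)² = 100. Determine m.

For a tangent, require d(centre, line) = r = 10.
|15·(−7) + 8·4 − m| / √289 = 10
|m − (−73)| = 10·17, so m = 97 or m = −243.

m = −243 or m = 97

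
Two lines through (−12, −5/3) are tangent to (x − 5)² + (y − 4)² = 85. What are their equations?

A line y − (−5/3) = m(x − (−12)) is tangent when its distance from (5, 4) is √85:
(17m − (17/3))² = 85(m² + 1)
54m² − 51m − 14 = 0, so m = 7/6 or m = −2/9.
Through (−12, −5/3) these give 7x − 6y = −74 and 2x + 9y = −39.

7x − 6y = −74 and 2x + 9y = −39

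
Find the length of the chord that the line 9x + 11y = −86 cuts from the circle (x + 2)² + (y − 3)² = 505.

3√202

Substitute y = (−86 − 9x)/11:
202x² + 2626x − 46460 = 0  ⟹  x² + 13x − 230 = 0
x = 10 or x = −23, giving (10, −16) and (−23, 11).
|(10, −16) − (−23, 11)| = √((33)² + (−27)²) = 3√202.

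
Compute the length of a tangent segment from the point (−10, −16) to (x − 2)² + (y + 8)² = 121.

Centre (2, −8), r² = 121. |PO|² = (−12)² + (−8)² = 208.
The tangent meets the radius at right angles, so tangent² = |PO|² − r² = 208 − 121 = 87.

√87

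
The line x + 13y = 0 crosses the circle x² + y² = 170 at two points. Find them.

Express y = (−x)/13 and substitute into the circle:
170x² − 28730 = 0  ⟹  x² − 169 = 0
x = 13 or x = −13, giving (13, −1) and (−13, 1).

(−13, 1) and (13, −1)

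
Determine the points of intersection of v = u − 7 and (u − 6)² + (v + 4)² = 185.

(−5, −12) and (14, 7)

Substitute v = u − 7:
2u² − 18u − 140 = 0  ⟹  u² − 9u − 70 = 0
u = 14 or u = −5, giving (14, 7) and (−5, −12).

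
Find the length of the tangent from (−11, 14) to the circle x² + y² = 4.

√313

Centre (0, 0), r² = 4. |PO|² = (−11)² + (14)² = 317.
The tangent meets the radius at right angles, so tangent² = |PO|² − r² = 317 − 4 = 313.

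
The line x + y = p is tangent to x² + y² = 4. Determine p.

Tangency holds when the distance from the centre (0, 0) to the line equals the radius 2:
|1·0 + 1·0 − p| / √2 = 2
|p| = 2√2.

p = ±2√2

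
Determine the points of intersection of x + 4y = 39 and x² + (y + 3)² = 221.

Substitute y = (39 − x)/4:
17x² − 102x − 935 = 0  ⟹  x² − 6x − 55 = 0
x = 11 or x = −5, giving (11, 7) and (−5, 11).

(−5, 11) and (11, 7)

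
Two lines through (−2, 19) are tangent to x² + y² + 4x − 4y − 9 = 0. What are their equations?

4x − y = −27 and 4x + y = 11

A line y − (19) = m(x − (−2)) is tangent when its distance from (−2, 2) is √17:
[m·(0) − (−17)]² = 17(m² + 1)
m² − 16 = 0, so m = 4 or m = −4.
With m = 4: 4x − y = −27. With m = −4: 4x + y = 11.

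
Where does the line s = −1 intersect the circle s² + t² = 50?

The line gives s = −1. Substituting into the circle:
t² − 49 = 0
t = 7 or t = −7, giving (−1, 7) and (−1, −7).

(−1, −7) and (−1, 7)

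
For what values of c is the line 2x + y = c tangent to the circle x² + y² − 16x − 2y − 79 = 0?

c = 17 ± 12√5

The line touches the circle iff its distance from (8, 1) is 12:
|2·8 + 1·1 − c| / √5 = 12
|c − (17)| = 12√5.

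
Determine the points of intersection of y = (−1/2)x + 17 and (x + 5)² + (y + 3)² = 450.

(−2, 18) and (10, 12)

Substitute y = (34 − x)/2:
5x² − 40x − 100 = 0  ⟹  x² − 8x − 20 = 0
x = 10 or x = −2, giving (10, 12) and (−2, 18).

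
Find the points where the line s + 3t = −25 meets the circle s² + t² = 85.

Express t = (−25 − s)/3 and substitute into the circle:
10s² + 50s − 140 = 0  ⟹  s² + 5s − 14 = 0
s = 2 or s = −7, giving (2, −9) and (−7, −6).

(−7, −6) and (2, −9)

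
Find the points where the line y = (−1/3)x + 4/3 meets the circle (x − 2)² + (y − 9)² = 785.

Express y = (4 − x)/3 and substitute into the circle:
10x² + 10x − 6500 = 0  ⟹  x² + x − 650 = 0
x = 25 or x = −26, giving (25, −7) and (−26, 10).

(−26, 10) and (25, −7)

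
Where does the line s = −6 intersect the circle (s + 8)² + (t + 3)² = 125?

The line gives s = −6. Substituting into the circle:
t² + 6t − 112 = 0
t = 8 or t = −14, giving (−6, 8) and (−6, −14).

(−6, −14) and (−6, 8)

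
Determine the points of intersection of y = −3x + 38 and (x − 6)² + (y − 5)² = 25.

(10, 8) and (11, 5)

From the line, y = −3x + 38. Substituting:
10x² − 210x + 1100 = 0  ⟹  x² − 21x + 110 = 0
x = 11 or x = 10, giving (11, 5) and (10, 8).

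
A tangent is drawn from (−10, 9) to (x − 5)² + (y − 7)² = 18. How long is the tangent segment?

√211

Centre (5, 7), r² = 18. |PO|² = (−15)² + (2)² = 229.
The tangent meets the radius at right angles, so tangent² = |PO|² − r² = 229 − 18 = 211.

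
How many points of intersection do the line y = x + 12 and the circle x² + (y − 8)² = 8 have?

1

Substituting the line into the circle gives 2x² + 8x + 8 = 0.
Δ = 64 − 64 = 0.
A repeated root: the line is tangent.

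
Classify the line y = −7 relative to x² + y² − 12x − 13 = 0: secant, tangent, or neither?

tangent

d² = (0·6 + 1·0 − (−7))² = 49; r² = 49.
Since d² = r², the line is tangent.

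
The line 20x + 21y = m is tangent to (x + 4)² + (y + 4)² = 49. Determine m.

The line touches the circle iff its distance from (−4, −4) is 7:
|20·(−4) + 21·(−4) − m| / √841 = 7
|m − (−164)| = 7·29, so m = 39 or m = −367.

m = −367 or m = 39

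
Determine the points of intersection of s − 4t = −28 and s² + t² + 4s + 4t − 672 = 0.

(−28, 0) and (20, 12)

Substitute t = (28 + s)/4:
17s² + 136s − 9520 = 0  ⟹  s² + 8s − 560 = 0
s = 20 or s = −28, giving (20, 12) and (−28, 0).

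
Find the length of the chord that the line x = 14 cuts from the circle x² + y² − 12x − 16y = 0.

Centre (6, 8), r² = 100. Perpendicular distance d from centre to line = |−8| / √1 = 8.
Chord = 2√(r² − d²) = 2·√(36) = 12.

12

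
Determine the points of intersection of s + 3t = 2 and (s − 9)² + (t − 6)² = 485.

Express t = (2 − s)/3 and substitute into the circle:
10s² − 130s − 3380 = 0  ⟹  s² − 13s − 338 = 0
s = 26 or s = −13, giving (26, −8) and (−13, 5).

(−13, 5) and (26, −8)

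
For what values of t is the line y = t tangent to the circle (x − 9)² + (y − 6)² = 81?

t = −3 or t = 15

Tangency holds when the distance from the centre (9, 6) to the line equals the radius 9:
|0·9 + 1·6 − t| / √1 = 9
|t − (6)| = 9, so t = 15 or t = −3.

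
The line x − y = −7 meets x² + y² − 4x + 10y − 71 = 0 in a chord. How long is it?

2√2

Express y = x + 7 and substitute into the circle:
2x² + 20x + 48 = 0  ⟹  x² + 10x + 24 = 0
x = −4 or x = −6, giving (−4, 3) and (−6, 1).
Chord length = distance between (−4, 3) and (−6, 1) = √8 = 2√2.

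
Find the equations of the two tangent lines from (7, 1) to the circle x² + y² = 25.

4x − 3y = 25 and 3x + 4y = 25

Let a tangent through (7, 1) have slope m. Its distance from (0, 0) must equal 5:
[m·(−7) − (−1)]² = 25(m² + 1)
12m² − 7m − 12 = 0, so m = 4/3 or m = −3/4.
Through (7, 1) these give 4x − 3y = 25 and 3x + 4y = 25.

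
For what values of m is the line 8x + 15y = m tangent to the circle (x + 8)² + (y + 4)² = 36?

The line touches the circle iff its distance from (−8, −4) is 6:
|8·(−8) + 15·(−4) − m| / √289 = 6
|m − (−124)| = 6·17, so m = −22 or m = −226.

m = −226 or m = −22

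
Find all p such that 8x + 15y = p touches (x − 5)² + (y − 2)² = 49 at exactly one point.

p = −49 or p = 189

Tangency holds when the distance from the centre (5, 2) to the line equals the radius 7:
|8·5 + 15·2 − p| / √289 = 7
|p − (70)| = 7·17, so p = 189 or p = −49.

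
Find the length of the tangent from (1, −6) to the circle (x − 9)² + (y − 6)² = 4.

The centre is (9, 6) and r = 2. The square of the distance from P to the centre is 64 + 144 = 208.
By the tangent–radius right angle, tangent length = √(|PO|² − r²) = √204 = 2√51.

2√51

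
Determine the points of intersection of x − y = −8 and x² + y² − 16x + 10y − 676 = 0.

Substitute y = x + 8:
2x² + 10x − 532 = 0  ⟹  x² + 5x − 266 = 0
x = 14 or x = −19, giving (14, 22) and (−19, −11).

(−19, −11) and (14, 22)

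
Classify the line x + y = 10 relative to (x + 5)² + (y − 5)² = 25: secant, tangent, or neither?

neither

Substituting the line into the circle gives 2x² + 25 = 0.
Δ = 0 − 200 = −200.
No real roots: the line does not meet the circle.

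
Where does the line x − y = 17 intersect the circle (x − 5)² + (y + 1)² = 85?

Express y = x − 17 and substitute into the circle:
2x² − 42x + 196 = 0  ⟹  x² − 21x + 98 = 0
x = 14 or x = 7, giving (14, −3) and (7, −10).

(7, −10) and (14, −3)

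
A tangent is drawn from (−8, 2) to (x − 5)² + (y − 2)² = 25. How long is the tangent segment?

12

Centre (5, 2), r² = 25. |PO|² = (−13)² + (0)² = 169.
The tangent meets the radius at right angles, so tangent² = |PO|² − r² = 169 − 25 = 144.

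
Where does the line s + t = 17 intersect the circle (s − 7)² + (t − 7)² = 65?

(3, 14) and (14, 3)

Substitute t = −s + 17:
2s² − 34s + 84 = 0  ⟹  s² − 17s + 42 = 0
s = 14 or s = 3, giving (14, 3) and (3, 14).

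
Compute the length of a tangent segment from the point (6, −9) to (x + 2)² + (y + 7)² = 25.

The centre is (−2, −7) and r = 5. The square of the distance from P to the centre is 64 + 4 = 68.
The tangent meets the radius at right angles, so tangent² = |PO|² − r² = 68 − 25 = 43.

√43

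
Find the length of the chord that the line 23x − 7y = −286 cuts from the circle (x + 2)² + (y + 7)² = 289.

17√2

Centre (−2, −7), r² = 289. Perpendicular distance d from centre to line = |289| / √578 = 289/√578.
Half the chord is √(r² − d²) = √(289/2), so the full chord is 17√2.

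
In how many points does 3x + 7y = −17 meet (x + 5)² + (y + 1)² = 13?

Substituting the line into the circle gives 58x² + 550x + 688 = 0.
Δ = 302500 − 159616 = 142884.
Two real roots: the line is a secant.

2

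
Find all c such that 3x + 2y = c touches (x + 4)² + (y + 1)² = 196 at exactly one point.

Tangency holds when the distance from the centre (−4, −1) to the line equals the radius 14:
|3·(−4) + 2·(−1) − c| / √13 = 14
|c − (−14)| = 14√13.

c = −14 ± 14√13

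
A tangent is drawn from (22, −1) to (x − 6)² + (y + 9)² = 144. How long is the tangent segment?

4√11

The centre is (6, −9) and r = 12. The square of the distance from P to the centre is 256 + 64 = 320.
The tangent meets the radius at right angles, so tangent² = |PO|² − r² = 320 − 144 = 176.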